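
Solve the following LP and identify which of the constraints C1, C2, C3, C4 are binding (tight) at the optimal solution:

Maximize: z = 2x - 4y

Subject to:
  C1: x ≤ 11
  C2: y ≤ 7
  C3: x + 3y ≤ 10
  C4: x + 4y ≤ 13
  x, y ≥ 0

At x = 10, y = 0, compute slack b - a·x for each constraint:
  C1: 11 − 10 = 1  (slack)
  C2: 7 − 0 = 7  (slack)
  C3: 10 − 10 = 0  (binding)
  C4: 13 − 10 = 3  (slack)

Optimal: x = 10, y = 0
Binding: C3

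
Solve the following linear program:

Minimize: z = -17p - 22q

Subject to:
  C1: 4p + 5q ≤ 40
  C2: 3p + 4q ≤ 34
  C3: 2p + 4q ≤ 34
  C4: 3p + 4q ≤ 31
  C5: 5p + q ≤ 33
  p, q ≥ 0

Evaluate the objective at each vertex of the feasible region:
  z(0, 0) = 0
  z(6.6, 0) = -112.2
  z(5.952, 3.238) = -172.4
  z(5, 4) = -173  ←
  z(0, 7.75) = -170.5
The minimum is at p = 5, q = 4.

p = 5, q = 4, z = -173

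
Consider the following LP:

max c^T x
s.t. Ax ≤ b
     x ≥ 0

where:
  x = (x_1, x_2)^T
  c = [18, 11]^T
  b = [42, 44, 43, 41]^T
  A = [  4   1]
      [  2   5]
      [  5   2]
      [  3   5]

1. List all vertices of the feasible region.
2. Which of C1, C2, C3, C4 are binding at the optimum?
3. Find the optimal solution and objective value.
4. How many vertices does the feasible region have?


1. (0, 0), (8.6, 0), (7, 4), (0, 8.2)
2. C3, C4
3. x_1 = 7, x_2 = 4, z = 170
4. 4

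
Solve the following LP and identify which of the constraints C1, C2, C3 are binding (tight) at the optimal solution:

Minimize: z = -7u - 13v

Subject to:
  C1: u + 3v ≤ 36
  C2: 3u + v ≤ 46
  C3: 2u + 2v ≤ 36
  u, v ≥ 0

At u = 9, v = 9, compute slack b - a·x for each constraint:
  C1: 36 − 36 = 0  (binding)
  C2: 46 − 36 = 10  (slack)
  C3: 36 − 36 = 0  (binding)

Optimal: u = 9, v = 9
Binding: C1, C3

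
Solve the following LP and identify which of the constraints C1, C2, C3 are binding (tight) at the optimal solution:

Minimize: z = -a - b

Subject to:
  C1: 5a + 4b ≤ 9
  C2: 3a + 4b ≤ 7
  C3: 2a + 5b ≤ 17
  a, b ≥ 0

At a = 1, b = 1, compute slack b - a·x for each constraint:
  C1: 9 − 9 = 0  (binding)
  C2: 7 − 7 = 0  (binding)
  C3: 17 − 7 = 10  (slack)

Optimal: a = 1, b = 1
Binding: C1, C2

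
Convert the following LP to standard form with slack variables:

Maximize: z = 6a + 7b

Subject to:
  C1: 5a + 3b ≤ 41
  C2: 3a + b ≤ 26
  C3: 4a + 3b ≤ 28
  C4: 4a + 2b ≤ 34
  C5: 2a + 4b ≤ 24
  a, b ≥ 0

max z = 6a + 7b

s.t.
  5a + 3b + s1 = 41
  3a + b + s2 = 26
  4a + 3b + s3 = 28
  4a + 2b + s4 = 34
  2a + 4b + s5 = 24
  a, b, s1, s2, s3, s4, s5 ≥ 0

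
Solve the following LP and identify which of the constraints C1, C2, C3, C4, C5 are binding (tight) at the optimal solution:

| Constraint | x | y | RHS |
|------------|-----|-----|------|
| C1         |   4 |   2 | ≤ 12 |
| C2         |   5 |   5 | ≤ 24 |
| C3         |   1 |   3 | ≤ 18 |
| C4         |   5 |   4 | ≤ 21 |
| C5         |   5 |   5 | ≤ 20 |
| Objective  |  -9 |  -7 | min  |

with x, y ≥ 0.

At x = 2, y = 2, compute slack b - a·x for each constraint:
  C1: 12 − 12 = 0  (binding)
  C2: 24 − 20 = 4  (slack)
  C3: 18 − 8 = 10  (slack)
  C4: 21 − 18 = 3  (slack)
  C5: 20 − 20 = 0  (binding)

Optimal: x = 2, y = 2
Binding: C1, C5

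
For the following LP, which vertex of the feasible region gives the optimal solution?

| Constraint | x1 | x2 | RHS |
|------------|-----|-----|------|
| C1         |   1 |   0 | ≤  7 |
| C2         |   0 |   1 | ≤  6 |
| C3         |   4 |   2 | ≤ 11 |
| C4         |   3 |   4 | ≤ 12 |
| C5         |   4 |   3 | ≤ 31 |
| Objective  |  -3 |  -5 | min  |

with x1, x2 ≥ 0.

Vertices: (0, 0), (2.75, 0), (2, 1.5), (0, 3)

Evaluate the objective at each vertex of the feasible region:
  z(0, 0) = 0
  z(2.75, 0) = -8.25
  z(2, 1.5) = -13.5
  z(0, 3) = -15  ←
The minimum is at x1 = 0, x2 = 3.

(0, 3)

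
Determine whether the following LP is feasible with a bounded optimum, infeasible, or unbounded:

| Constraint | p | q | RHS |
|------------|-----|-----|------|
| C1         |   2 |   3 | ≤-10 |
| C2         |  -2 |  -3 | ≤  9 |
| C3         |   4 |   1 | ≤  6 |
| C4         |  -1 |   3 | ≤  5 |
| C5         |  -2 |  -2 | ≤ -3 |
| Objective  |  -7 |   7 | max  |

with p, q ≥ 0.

Infeasible (no feasible solution exists)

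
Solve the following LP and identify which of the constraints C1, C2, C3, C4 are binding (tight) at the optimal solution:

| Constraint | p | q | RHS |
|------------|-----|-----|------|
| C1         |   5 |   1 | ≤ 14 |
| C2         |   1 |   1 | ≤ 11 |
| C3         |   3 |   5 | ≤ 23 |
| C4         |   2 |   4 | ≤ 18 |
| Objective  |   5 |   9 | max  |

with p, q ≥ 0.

At p = 1, q = 4, compute slack b - a·x for each constraint:
  C1: 14 − 9 = 5  (slack)
  C2: 11 − 5 = 6  (slack)
  C3: 23 − 23 = 0  (binding)
  C4: 18 − 18 = 0  (binding)

Optimal: p = 1, q = 4
Binding: C3, C4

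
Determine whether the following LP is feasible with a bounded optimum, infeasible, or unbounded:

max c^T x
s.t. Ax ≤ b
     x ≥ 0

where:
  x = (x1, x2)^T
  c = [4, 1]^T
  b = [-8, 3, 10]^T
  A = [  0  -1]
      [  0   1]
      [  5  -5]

Infeasible (no feasible solution exists)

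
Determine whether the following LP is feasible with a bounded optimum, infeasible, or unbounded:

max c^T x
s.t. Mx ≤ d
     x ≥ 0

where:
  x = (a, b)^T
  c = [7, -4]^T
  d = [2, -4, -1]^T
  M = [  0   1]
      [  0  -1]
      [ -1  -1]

Infeasible (no feasible solution exists)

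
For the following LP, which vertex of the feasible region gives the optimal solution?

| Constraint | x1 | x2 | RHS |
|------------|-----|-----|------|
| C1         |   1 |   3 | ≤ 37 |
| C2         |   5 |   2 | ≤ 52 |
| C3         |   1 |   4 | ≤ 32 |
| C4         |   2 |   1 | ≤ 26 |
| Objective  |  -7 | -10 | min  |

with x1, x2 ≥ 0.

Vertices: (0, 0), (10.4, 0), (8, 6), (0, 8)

Evaluate the objective at each vertex of the feasible region:
  z(0, 0) = 0
  z(10.4, 0) = -72.8
  z(8, 6) = -116  ←
  z(0, 8) = -80
The minimum is at x1 = 8, x2 = 6.

(8, 6)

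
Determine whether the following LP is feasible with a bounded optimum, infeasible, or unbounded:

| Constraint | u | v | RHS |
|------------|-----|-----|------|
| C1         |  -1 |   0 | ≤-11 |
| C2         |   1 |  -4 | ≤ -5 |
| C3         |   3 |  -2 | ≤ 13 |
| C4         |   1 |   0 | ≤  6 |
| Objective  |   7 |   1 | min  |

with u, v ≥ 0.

Infeasible (no feasible solution exists)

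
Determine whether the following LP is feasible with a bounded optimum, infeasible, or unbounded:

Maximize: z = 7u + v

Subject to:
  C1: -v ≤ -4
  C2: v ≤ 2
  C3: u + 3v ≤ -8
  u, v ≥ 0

Infeasible (no feasible solution exists)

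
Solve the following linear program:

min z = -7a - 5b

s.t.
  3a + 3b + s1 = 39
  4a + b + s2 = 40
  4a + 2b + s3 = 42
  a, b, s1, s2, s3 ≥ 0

Evaluate the objective at each vertex of the feasible region:
  z(0, 0) = 0
  z(10, 0) = -70
  z(9.5, 2) = -76.5
  z(8, 5) = -81  ←
  z(0, 13) = -65
The minimum is at a = 8, b = 5.

a = 8, b = 5, z = -81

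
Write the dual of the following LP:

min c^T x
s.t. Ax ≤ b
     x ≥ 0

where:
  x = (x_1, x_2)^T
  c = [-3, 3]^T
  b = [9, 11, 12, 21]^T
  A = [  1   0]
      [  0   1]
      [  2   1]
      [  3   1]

Primal min cᵀx s.t. Ax ≤ b, x ≥ 0  →  Dual max −bᵀy s.t. Aᵀy ≥ −c, y ≥ 0.

Maximize: z = -9y1 - 11y2 - 12y3 - 21y4

Subject to:
  y1 + 2y3 + 3y4 ≥ 3
  y2 + y3 + y4 ≥ -3
  y1, y2, y3, y4 ≥ 0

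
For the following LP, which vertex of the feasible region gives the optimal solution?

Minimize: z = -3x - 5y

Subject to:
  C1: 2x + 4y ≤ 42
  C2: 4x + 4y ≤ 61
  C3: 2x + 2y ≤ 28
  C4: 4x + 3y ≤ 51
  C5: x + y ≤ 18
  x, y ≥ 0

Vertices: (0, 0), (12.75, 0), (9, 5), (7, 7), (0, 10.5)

Evaluate the objective at each vertex of the feasible region:
  z(0, 0) = 0
  z(12.75, 0) = -38.25
  z(9, 5) = -52
  z(7, 7) = -56  ←
  z(0, 10.5) = -52.5
The minimum is at x = 7, y = 7.

(7, 7)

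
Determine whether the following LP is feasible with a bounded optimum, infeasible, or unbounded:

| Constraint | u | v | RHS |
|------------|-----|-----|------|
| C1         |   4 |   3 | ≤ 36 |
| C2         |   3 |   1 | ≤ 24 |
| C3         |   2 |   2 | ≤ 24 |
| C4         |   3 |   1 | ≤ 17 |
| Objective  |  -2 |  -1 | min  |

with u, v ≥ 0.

Feasible with a bounded optimal solution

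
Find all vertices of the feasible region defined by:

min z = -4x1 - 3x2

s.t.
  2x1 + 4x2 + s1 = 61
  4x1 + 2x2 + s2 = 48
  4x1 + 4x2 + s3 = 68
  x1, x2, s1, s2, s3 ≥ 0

(0, 0), (12, 0), (7, 10), (3.5, 13.5), (0, 15.25)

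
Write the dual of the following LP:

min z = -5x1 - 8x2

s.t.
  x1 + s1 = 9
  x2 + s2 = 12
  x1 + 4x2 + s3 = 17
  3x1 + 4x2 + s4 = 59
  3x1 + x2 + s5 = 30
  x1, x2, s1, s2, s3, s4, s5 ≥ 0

Primal min cᵀx s.t. Ax ≤ b, x ≥ 0  →  Dual max −bᵀy s.t. Aᵀy ≥ −c, y ≥ 0.

Maximize: z = -9y1 - 12y2 - 17y3 - 59y4 - 30y5

Subject to:
  y1 + y3 + 3y4 + 3y5 ≥ 5
  y2 + 4y3 + 4y4 + y5 ≥ 8
  y1, y2, y3, y4, y5 ≥ 0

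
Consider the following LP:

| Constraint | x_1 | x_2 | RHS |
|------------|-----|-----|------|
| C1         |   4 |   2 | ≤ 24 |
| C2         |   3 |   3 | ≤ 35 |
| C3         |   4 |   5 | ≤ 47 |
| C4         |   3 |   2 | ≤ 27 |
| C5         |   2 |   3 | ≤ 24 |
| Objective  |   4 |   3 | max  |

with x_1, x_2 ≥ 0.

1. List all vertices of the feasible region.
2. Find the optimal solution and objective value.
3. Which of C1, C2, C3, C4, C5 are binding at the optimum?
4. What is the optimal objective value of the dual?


1. (0, 0), (6, 0), (3, 6), (0, 8)
2. x_1 = 3, x_2 = 6, z = 30
3. C1, C5
4. 30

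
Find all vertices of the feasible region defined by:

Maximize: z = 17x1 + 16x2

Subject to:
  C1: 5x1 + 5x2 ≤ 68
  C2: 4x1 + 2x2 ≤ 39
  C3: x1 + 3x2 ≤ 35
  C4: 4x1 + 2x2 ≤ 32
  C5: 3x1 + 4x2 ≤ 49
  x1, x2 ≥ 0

(0, 0), (8, 0), (3, 10), (1.4, 11.2), (0, 11.67)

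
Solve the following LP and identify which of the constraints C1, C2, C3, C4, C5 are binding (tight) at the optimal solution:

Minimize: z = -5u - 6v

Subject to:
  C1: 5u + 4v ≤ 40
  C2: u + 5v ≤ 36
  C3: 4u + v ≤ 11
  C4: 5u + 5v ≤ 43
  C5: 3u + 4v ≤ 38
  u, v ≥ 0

At u = 1, v = 7, compute slack b - a·x for each constraint:
  C1: 40 − 33 = 7  (slack)
  C2: 36 − 36 = 0  (binding)
  C3: 11 − 11 = 0  (binding)
  C4: 43 − 40 = 3  (slack)
  C5: 38 − 31 = 7  (slack)

Optimal: u = 1, v = 7
Binding: C2, C3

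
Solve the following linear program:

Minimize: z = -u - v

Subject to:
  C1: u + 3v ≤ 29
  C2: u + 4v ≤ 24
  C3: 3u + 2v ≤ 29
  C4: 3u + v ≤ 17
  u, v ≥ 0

Evaluate the objective at each vertex of the feasible region:
  z(0, 0) = 0
  z(5.667, 0) = -5.667
  z(4, 5) = -9  ←
  z(0, 6) = -6
The minimum is at u = 4, v = 5.

u = 4, v = 5, z = -9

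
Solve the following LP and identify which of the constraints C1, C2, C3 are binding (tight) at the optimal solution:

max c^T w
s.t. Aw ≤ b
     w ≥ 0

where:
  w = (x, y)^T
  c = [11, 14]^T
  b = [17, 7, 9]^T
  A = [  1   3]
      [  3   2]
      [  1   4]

At x = 1, y = 2, compute slack b - a·x for each constraint:
  C1: 17 − 7 = 10  (slack)
  C2: 7 − 7 = 0  (binding)
  C3: 9 − 9 = 0  (binding)

Optimal: x = 1, y = 2
Binding: C2, C3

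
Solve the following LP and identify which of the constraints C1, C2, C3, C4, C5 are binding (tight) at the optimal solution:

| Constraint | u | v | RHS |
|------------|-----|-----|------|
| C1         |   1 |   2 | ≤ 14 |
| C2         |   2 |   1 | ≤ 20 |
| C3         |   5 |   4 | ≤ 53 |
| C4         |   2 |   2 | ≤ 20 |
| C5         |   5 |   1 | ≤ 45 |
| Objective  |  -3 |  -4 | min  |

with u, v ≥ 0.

At u = 6, v = 4, compute slack b - a·x for each constraint:
  C1: 14 − 14 = 0  (binding)
  C2: 20 − 16 = 4  (slack)
  C3: 53 − 46 = 7  (slack)
  C4: 20 − 20 = 0  (binding)
  C5: 45 − 34 = 11  (slack)

Optimal: u = 6, v = 4
Binding: C1, C4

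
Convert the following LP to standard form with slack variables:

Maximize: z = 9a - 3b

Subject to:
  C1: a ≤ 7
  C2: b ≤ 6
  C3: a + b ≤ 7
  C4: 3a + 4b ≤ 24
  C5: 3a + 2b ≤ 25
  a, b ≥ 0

max z = 9a - 3b

s.t.
  a + s1 = 7
  b + s2 = 6
  a + b + s3 = 7
  3a + 4b + s4 = 24
  3a + 2b + s5 = 25
  a, b, s1, s2, s3, s4, s5 ≥ 0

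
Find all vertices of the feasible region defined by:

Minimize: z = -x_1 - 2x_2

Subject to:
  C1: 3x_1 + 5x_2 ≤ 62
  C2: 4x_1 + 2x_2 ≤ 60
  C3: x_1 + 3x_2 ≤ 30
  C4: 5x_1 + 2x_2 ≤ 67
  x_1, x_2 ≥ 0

(0, 0), (13.4, 0), (11.11, 5.737), (9, 7), (0, 10)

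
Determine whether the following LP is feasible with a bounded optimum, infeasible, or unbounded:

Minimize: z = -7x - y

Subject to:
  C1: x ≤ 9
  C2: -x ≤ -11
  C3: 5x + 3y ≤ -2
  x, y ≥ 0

Infeasible (no feasible solution exists)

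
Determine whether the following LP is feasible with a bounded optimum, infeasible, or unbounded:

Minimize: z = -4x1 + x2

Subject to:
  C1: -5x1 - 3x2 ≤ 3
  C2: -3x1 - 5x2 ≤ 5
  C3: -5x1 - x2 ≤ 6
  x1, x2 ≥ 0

Unbounded (objective can decrease without bound)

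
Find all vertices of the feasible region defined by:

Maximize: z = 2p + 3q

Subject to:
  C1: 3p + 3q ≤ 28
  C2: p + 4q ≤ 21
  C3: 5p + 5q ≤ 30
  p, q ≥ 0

(0, 0), (6, 0), (1, 5), (0, 5.25)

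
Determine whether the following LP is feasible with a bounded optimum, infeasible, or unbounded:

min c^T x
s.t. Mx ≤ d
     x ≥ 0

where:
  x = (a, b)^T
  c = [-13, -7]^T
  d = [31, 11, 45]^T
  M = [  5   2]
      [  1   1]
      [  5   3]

Feasible with a bounded optimal solution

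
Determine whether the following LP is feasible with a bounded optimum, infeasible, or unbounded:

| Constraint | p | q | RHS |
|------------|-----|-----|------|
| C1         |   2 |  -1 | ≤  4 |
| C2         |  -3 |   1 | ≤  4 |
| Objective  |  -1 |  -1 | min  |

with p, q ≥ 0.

Unbounded (objective can decrease without bound)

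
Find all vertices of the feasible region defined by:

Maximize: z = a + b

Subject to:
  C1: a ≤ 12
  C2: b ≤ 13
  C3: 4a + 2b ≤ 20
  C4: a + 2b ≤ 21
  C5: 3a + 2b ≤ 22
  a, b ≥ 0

(0, 0), (5, 0), (0, 10)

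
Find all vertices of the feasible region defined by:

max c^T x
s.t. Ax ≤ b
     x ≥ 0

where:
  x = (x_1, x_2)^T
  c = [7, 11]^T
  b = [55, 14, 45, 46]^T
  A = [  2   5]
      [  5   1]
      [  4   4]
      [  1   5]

(0, 0), (2.8, 0), (1, 9), (0, 9.2)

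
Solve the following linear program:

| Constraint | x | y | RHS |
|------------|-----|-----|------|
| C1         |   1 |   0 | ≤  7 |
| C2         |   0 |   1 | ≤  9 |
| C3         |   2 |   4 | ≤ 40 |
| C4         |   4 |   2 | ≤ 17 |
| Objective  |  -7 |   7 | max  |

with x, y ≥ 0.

Evaluate the objective at each vertex of the feasible region:
  z(0, 0) = 0
  z(4.25, 0) = -29.75
  z(0, 8.5) = 59.5  ←
The maximum is at x = 0, y = 8.5.

x = 0, y = 8.5, z = 59.5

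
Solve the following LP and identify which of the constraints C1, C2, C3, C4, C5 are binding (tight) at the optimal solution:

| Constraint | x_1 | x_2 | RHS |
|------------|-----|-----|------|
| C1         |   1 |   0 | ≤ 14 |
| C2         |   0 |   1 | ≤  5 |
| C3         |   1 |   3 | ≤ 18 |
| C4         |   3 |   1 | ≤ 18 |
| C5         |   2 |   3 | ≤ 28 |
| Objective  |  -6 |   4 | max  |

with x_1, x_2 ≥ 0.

At x_1 = 0, x_2 = 5, compute slack b - a·x for each constraint:
  C1: 14 − 0 = 14  (slack)
  C2: 5 − 5 = 0  (binding)
  C3: 18 − 15 = 3  (slack)
  C4: 18 − 5 = 13  (slack)
  C5: 28 − 15 = 13  (slack)

Optimal: x_1 = 0, x_2 = 5
Binding: C2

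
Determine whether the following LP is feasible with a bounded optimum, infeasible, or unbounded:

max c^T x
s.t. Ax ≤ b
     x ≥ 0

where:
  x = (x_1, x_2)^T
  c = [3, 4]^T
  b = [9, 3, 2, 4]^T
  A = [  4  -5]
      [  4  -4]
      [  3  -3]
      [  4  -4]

Unbounded (objective can increase without bound)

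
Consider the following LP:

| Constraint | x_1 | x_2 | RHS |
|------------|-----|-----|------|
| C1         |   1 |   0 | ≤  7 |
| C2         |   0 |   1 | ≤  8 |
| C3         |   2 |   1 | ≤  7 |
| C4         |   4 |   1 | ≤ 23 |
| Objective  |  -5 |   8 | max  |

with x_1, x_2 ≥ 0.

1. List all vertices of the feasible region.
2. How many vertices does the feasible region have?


1. (0, 0), (3.5, 0), (0, 7)
2. 3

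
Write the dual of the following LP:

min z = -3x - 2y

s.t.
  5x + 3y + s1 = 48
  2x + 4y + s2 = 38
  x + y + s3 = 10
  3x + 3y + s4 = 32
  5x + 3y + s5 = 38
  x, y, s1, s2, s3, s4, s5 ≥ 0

Primal min cᵀx s.t. Ax ≤ b, x ≥ 0  →  Dual max −bᵀy s.t. Aᵀy ≥ −c, y ≥ 0.

Maximize: z = -48y1 - 38y2 - 10y3 - 32y4 - 38y5

Subject to:
  5y1 + 2y2 + y3 + 3y4 + 5y5 ≥ 3
  3y1 + 4y2 + y3 + 3y4 + 3y5 ≥ 2
  y1, y2, y3, y4, y5 ≥ 0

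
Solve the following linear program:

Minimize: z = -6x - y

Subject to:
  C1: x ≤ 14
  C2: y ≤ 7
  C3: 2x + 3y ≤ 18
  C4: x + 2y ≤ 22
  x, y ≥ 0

Evaluate the objective at each vertex of the feasible region:
  z(0, 0) = 0
  z(9, 0) = -54  ←
  z(0, 6) = -6
The minimum is at x = 9, y = 0.

x = 9, y = 0, z = -54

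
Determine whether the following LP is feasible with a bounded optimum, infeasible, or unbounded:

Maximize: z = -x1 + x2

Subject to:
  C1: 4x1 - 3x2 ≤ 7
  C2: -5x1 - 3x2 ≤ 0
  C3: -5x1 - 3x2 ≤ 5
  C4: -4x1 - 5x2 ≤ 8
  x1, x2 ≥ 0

Unbounded (objective can increase without bound)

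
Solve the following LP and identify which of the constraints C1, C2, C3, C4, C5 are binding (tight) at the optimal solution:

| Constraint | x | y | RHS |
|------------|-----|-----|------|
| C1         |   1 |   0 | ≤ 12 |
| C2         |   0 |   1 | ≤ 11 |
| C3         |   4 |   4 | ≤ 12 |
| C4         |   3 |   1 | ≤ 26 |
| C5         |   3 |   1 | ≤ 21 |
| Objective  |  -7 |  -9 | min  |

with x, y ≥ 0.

At x = 0, y = 3, compute slack b - a·x for each constraint:
  C1: 12 − 0 = 12  (slack)
  C2: 11 − 3 = 8  (slack)
  C3: 12 − 12 = 0  (binding)
  C4: 26 − 3 = 23  (slack)
  C5: 21 − 3 = 18  (slack)

Optimal: x = 0, y = 3
Binding: C3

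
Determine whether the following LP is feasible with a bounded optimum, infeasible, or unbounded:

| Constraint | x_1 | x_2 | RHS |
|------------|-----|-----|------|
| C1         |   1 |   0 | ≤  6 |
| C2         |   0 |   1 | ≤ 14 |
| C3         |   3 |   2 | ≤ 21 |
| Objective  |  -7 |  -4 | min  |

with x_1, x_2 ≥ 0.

Feasible with a bounded optimal solution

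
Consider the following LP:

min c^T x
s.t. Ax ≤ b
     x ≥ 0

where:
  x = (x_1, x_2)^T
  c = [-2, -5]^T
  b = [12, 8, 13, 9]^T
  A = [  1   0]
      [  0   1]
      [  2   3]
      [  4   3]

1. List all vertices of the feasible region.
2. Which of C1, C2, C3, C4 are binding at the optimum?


1. (0, 0), (2.25, 0), (0, 3)
2. C4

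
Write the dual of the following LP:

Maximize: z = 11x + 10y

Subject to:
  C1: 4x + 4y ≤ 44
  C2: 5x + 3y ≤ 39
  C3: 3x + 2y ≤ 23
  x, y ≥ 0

Primal max cᵀx s.t. Ax ≤ b, x ≥ 0  →  Dual min bᵀy s.t. Aᵀy ≥ c, y ≥ 0.

Minimize: z = 44y1 + 39y2 + 23y3

Subject to:
  4y1 + 5y2 + 3y3 ≥ 11
  4y1 + 3y2 + 2y3 ≥ 10
  y1, y2, y3 ≥ 0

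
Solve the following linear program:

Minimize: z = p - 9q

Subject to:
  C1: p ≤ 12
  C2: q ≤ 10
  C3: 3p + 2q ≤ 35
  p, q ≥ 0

Evaluate the objective at each vertex of the feasible region:
  z(0, 0) = 0
  z(11.67, 0) = 11.67
  z(5, 10) = -85
  z(0, 10) = -90  ←
The minimum is at p = 0, q = 10.

p = 0, q = 10, z = -90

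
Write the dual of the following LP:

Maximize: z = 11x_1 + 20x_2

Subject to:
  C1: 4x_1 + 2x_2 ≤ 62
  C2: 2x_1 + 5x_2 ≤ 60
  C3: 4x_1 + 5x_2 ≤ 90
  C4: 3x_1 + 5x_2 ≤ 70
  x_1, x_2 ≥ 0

Primal max cᵀx s.t. Ax ≤ b, x ≥ 0  →  Dual min bᵀy s.t. Aᵀy ≥ c, y ≥ 0.

Minimize: z = 62y1 + 60y2 + 90y3 + 70y4

Subject to:
  4y1 + 2y2 + 4y3 + 3y4 ≥ 11
  2y1 + 5y2 + 5y3 + 5y4 ≥ 20
  y1, y2, y3, y4 ≥ 0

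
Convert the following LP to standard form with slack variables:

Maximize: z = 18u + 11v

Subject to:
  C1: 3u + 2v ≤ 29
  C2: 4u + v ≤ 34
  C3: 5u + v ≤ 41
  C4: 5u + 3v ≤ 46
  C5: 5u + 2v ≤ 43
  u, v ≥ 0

max z = 18u + 11v

s.t.
  3u + 2v + s1 = 29
  4u + v + s2 = 34
  5u + v + s3 = 41
  5u + 3v + s4 = 46
  5u + 2v + s5 = 43
  u, v, s1, s2, s3, s4, s5 ≥ 0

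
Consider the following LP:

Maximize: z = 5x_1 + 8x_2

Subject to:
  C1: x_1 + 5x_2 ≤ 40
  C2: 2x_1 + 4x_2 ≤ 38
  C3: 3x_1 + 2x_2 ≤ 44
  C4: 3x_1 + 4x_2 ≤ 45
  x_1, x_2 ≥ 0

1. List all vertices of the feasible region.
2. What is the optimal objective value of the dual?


1. (0, 0), (14.67, 0), (14.33, 0.5), (7, 6), (5, 7), (0, 8)
2. 83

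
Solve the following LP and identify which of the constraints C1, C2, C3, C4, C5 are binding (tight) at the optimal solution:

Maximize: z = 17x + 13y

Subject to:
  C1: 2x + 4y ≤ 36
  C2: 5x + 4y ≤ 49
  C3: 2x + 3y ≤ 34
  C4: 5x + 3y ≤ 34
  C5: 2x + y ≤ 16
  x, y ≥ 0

At x = 2, y = 8, compute slack b - a·x for each constraint:
  C1: 36 − 36 = 0  (binding)
  C2: 49 − 42 = 7  (slack)
  C3: 34 − 28 = 6  (slack)
  C4: 34 − 34 = 0  (binding)
  C5: 16 − 12 = 4  (slack)

Optimal: x = 2, y = 8
Binding: C1, C4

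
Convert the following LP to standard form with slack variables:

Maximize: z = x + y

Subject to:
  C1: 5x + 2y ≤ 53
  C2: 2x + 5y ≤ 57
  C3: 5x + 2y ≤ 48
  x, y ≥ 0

max z = x + y

s.t.
  5x + 2y + s1 = 53
  2x + 5y + s2 = 57
  5x + 2y + s3 = 48
  x, y, s1, s2, s3 ≥ 0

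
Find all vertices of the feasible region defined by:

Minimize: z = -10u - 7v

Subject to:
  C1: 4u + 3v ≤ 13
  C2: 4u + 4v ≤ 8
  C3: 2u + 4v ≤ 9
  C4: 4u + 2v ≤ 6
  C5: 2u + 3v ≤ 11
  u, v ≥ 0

(0, 0), (1.5, 0), (1, 1), (0, 2)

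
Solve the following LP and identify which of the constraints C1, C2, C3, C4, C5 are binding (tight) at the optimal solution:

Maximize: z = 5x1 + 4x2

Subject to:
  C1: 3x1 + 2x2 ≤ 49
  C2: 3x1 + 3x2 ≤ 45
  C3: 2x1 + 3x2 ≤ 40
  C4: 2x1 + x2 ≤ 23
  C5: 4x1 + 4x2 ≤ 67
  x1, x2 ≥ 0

At x1 = 8, x2 = 7, compute slack b - a·x for each constraint:
  C1: 49 − 38 = 11  (slack)
  C2: 45 − 45 = 0  (binding)
  C3: 40 − 37 = 3  (slack)
  C4: 23 − 23 = 0  (binding)
  C5: 67 − 60 = 7  (slack)

Optimal: x1 = 8, x2 = 7
Binding: C2, C4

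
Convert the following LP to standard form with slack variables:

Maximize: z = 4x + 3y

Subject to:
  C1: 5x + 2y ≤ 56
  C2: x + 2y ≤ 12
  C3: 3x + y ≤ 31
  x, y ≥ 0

max z = 4x + 3y

s.t.
  5x + 2y + s1 = 56
  x + 2y + s2 = 12
  3x + y + s3 = 31
  x, y, s1, s2, s3 ≥ 0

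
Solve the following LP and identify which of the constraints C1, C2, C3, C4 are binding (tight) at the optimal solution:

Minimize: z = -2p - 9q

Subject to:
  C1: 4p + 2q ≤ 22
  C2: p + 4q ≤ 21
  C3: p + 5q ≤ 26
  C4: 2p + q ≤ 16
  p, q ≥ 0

At p = 1, q = 5, compute slack b - a·x for each constraint:
  C1: 22 − 14 = 8  (slack)
  C2: 21 − 21 = 0  (binding)
  C3: 26 − 26 = 0  (binding)
  C4: 16 − 7 = 9  (slack)

Optimal: p = 1, q = 5
Binding: C2, C3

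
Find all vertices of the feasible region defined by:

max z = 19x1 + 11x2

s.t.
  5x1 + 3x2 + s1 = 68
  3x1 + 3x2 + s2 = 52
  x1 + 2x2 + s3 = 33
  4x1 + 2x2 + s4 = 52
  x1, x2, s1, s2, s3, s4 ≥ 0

(0, 0), (13, 0), (10, 6), (8, 9.333), (1.667, 15.67), (0, 16.5)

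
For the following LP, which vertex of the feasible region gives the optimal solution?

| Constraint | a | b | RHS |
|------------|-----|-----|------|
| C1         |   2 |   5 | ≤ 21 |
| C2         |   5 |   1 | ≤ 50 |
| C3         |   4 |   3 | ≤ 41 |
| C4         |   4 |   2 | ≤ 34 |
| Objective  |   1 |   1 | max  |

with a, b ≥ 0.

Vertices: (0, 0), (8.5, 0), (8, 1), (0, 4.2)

Evaluate the objective at each vertex of the feasible region:
  z(0, 0) = 0
  z(8.5, 0) = 8.5
  z(8, 1) = 9  ←
  z(0, 4.2) = 4.2
The maximum is at a = 8, b = 1.

(8, 1)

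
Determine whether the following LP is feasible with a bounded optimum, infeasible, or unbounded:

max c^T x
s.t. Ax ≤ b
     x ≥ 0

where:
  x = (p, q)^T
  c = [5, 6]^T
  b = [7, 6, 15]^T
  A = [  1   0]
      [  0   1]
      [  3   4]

Feasible with a bounded optimal solution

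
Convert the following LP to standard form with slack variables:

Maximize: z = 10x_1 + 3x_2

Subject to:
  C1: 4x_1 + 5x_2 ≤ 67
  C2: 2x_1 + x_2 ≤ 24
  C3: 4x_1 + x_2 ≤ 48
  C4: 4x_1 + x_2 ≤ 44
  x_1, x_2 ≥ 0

max z = 10x_1 + 3x_2

s.t.
  4x_1 + 5x_2 + s1 = 67
  2x_1 + x_2 + s2 = 24
  4x_1 + x_2 + s3 = 48
  4x_1 + x_2 + s4 = 44
  x_1, x_2, s1, s2, s3, s4 ≥ 0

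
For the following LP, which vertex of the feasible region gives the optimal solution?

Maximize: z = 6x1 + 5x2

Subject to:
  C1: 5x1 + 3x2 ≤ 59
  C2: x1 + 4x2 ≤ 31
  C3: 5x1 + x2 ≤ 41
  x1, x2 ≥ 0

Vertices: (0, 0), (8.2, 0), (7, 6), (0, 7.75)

Evaluate the objective at each vertex of the feasible region:
  z(0, 0) = 0
  z(8.2, 0) = 49.2
  z(7, 6) = 72  ←
  z(0, 7.75) = 38.75
The maximum is at x1 = 7, x2 = 6.

(7, 6)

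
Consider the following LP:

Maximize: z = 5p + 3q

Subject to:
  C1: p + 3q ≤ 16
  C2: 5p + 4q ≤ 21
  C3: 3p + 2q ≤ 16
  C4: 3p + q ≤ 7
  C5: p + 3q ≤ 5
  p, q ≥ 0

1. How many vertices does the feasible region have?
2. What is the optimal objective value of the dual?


1. 4
2. 13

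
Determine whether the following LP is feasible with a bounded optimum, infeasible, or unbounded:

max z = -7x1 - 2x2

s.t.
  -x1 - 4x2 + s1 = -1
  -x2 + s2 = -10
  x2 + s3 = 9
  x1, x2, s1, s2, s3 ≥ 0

Infeasible (no feasible solution exists)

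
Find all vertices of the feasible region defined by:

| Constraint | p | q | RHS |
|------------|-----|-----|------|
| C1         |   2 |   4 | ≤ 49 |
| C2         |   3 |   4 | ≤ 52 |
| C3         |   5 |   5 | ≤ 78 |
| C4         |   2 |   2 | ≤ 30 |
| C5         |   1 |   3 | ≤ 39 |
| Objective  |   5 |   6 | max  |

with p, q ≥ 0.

(0, 0), (15, 0), (8, 7), (3, 10.75), (0, 12.25)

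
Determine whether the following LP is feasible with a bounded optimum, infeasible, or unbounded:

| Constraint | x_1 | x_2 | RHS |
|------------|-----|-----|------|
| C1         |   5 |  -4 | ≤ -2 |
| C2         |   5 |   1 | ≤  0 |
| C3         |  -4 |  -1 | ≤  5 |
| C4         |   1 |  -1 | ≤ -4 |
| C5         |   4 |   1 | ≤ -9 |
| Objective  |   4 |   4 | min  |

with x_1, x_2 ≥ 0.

Infeasible (no feasible solution exists)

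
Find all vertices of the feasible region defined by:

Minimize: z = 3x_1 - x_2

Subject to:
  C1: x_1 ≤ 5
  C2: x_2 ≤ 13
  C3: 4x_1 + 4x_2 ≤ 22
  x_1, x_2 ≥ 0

(0, 0), (5, 0), (5, 0.5), (0, 5.5)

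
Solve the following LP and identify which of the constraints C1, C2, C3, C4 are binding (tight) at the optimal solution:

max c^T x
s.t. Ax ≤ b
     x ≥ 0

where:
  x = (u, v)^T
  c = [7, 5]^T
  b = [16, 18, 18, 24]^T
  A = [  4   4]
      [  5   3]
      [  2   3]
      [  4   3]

At u = 3, v = 1, compute slack b - a·x for each constraint:
  C1: 16 − 16 = 0  (binding)
  C2: 18 − 18 = 0  (binding)
  C3: 18 − 9 = 9  (slack)
  C4: 24 − 15 = 9  (slack)

Optimal: u = 3, v = 1
Binding: C1, C2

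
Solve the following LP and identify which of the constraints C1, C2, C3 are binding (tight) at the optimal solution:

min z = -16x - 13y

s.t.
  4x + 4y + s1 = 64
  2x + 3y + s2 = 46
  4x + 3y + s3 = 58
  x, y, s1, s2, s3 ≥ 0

At x = 10, y = 6, compute slack b - a·x for each constraint:
  C1: 64 − 64 = 0  (binding)
  C2: 46 − 38 = 8  (slack)
  C3: 58 − 58 = 0  (binding)

Optimal: x = 10, y = 6
Binding: C1, C3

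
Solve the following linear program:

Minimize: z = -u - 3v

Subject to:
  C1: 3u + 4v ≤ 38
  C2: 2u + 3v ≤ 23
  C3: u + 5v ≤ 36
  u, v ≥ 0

Evaluate the objective at each vertex of the feasible region:
  z(0, 0) = 0
  z(11.5, 0) = -11.5
  z(1, 7) = -22  ←
  z(0, 7.2) = -21.6
The minimum is at u = 1, v = 7.

u = 1, v = 7, z = -22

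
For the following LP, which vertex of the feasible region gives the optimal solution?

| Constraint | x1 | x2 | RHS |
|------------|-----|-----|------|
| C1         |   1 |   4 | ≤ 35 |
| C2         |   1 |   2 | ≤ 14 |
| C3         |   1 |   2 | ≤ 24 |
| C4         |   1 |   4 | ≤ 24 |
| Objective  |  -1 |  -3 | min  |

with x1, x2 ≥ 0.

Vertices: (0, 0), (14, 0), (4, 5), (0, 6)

Evaluate the objective at each vertex of the feasible region:
  z(0, 0) = 0
  z(14, 0) = -14
  z(4, 5) = -19  ←
  z(0, 6) = -18
The minimum is at x1 = 4, x2 = 5.

(4, 5)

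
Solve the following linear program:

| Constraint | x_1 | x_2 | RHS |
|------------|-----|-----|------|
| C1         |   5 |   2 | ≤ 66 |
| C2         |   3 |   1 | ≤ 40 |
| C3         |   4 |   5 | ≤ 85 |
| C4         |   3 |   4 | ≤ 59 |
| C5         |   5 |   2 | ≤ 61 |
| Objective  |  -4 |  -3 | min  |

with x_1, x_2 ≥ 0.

Evaluate the objective at each vertex of the feasible region:
  z(0, 0) = 0
  z(12.2, 0) = -48.8
  z(9, 8) = -60  ←
  z(0, 14.75) = -44.25
The minimum is at x_1 = 9, x_2 = 8.

x_1 = 9, x_2 = 8, z = -60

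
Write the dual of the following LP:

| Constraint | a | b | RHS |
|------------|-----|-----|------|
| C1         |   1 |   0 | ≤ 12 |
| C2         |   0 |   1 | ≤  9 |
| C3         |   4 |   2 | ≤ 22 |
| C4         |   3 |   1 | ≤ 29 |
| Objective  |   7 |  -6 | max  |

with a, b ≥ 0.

Primal max cᵀx s.t. Ax ≤ b, x ≥ 0  →  Dual min bᵀy s.t. Aᵀy ≥ c, y ≥ 0.

Minimize: z = 12y1 + 9y2 + 22y3 + 29y4

Subject to:
  y1 + 4y3 + 3y4 ≥ 7
  y2 + 2y3 + y4 ≥ -6
  y1, y2, y3, y4 ≥ 0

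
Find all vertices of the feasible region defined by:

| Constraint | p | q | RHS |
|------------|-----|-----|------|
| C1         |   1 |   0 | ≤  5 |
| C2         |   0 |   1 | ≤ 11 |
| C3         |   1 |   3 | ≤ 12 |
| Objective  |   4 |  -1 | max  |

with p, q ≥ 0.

(0, 0), (5, 0), (5, 2.333), (0, 4)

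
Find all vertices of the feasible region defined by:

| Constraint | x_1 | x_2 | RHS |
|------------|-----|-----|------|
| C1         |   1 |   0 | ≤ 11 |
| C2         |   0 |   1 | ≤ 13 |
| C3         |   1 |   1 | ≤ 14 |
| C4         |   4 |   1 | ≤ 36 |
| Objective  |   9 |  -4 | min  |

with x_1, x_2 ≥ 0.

(0, 0), (9, 0), (7.333, 6.667), (1, 13), (0, 13)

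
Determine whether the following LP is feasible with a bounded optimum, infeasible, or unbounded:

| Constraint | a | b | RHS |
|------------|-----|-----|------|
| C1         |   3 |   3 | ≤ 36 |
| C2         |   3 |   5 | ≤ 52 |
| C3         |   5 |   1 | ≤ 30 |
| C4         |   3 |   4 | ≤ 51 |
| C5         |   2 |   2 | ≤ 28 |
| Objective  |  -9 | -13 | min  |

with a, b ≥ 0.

Feasible with a bounded optimal solution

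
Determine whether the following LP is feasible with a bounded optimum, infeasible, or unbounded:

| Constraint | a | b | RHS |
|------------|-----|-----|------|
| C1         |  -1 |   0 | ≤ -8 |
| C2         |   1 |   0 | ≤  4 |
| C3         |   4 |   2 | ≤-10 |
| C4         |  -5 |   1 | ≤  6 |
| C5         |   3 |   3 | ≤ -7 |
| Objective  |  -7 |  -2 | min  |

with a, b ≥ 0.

Infeasible (no feasible solution exists)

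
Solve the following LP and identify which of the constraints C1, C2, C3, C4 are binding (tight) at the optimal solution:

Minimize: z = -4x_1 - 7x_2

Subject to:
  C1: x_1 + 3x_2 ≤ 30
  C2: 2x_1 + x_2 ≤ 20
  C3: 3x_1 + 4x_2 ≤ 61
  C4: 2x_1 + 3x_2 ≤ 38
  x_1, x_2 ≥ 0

At x_1 = 6, x_2 = 8, compute slack b - a·x for each constraint:
  C1: 30 − 30 = 0  (binding)
  C2: 20 − 20 = 0  (binding)
  C3: 61 − 50 = 11  (slack)
  C4: 38 − 36 = 2  (slack)

Optimal: x_1 = 6, x_2 = 8
Binding: C1, C2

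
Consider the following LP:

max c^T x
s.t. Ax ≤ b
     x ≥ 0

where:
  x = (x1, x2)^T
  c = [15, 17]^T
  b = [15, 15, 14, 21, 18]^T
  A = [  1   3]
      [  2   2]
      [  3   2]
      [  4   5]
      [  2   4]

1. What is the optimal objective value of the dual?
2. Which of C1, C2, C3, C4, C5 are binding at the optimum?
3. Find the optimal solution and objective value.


1. 77
2. C3, C4
3. x1 = 4, x2 = 1, z = 77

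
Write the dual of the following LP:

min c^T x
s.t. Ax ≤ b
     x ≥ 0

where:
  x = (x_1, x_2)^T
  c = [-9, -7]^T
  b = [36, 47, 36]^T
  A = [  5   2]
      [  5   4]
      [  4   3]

Primal min cᵀx s.t. Ax ≤ b, x ≥ 0  →  Dual max −bᵀy s.t. Aᵀy ≥ −c, y ≥ 0.

Maximize: z = -36y1 - 47y2 - 36y3

Subject to:
  5y1 + 5y2 + 4y3 ≥ 9
  2y1 + 4y2 + 3y3 ≥ 7
  y1, y2, y3 ≥ 0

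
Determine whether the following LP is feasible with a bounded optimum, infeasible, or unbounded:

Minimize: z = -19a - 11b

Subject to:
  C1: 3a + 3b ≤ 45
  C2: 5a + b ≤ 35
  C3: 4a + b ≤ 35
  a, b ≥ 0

Feasible with a bounded optimal solution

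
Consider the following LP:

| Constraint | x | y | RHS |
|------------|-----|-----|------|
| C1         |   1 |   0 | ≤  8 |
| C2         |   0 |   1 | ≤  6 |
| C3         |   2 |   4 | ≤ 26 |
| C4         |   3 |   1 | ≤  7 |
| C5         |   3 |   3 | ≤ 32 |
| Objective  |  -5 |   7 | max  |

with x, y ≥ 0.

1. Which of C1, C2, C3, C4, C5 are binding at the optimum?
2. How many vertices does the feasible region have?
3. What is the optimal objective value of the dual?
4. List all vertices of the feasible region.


1. C2
2. 4
3. 42
4. (0, 0), (2.333, 0), (0.3333, 6), (0, 6)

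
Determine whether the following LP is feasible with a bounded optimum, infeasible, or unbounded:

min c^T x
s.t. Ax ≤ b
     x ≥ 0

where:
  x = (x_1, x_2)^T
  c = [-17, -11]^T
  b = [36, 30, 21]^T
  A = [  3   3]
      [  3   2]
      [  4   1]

Feasible with a bounded optimal solution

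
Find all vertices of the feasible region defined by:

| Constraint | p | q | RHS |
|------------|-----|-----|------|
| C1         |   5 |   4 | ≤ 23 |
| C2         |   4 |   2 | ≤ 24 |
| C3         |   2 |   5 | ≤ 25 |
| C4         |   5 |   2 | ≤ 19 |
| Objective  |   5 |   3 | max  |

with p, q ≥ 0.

(0, 0), (3.8, 0), (3, 2), (0.8824, 4.647), (0, 5)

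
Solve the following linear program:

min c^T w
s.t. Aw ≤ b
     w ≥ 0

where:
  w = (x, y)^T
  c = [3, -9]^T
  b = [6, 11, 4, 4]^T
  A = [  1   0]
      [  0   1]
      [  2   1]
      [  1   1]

Evaluate the objective at each vertex of the feasible region:
  z(0, 0) = 0
  z(2, 0) = 6
  z(0, 4) = -36  ←
The minimum is at x = 0, y = 4.

x = 0, y = 4, z = -36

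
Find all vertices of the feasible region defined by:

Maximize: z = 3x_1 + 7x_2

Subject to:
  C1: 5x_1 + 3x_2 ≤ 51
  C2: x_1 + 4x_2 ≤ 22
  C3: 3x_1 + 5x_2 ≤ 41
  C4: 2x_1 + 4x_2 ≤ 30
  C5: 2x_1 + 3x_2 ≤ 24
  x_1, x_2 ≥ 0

(0, 0), (10.2, 0), (9, 2), (6, 4), (0, 5.5)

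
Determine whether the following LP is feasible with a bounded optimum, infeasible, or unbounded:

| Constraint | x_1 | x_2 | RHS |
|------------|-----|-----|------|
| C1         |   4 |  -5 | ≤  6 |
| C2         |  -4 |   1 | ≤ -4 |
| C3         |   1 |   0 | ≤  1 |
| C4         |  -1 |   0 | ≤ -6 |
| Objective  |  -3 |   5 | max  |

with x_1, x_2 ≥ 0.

Infeasible (no feasible solution exists)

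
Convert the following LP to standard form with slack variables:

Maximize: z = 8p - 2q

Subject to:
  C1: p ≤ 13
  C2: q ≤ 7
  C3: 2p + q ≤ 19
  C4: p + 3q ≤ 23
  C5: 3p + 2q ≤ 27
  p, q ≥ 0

max z = 8p - 2q

s.t.
  p + s1 = 13
  q + s2 = 7
  2p + q + s3 = 19
  p + 3q + s4 = 23
  3p + 2q + s5 = 27
  p, q, s1, s2, s3, s4, s5 ≥ 0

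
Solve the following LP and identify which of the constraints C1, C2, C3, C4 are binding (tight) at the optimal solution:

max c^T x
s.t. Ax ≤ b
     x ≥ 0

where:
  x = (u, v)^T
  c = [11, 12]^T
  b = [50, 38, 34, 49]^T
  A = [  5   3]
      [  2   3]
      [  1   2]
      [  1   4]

At u = 4, v = 10, compute slack b - a·x for each constraint:
  C1: 50 − 50 = 0  (binding)
  C2: 38 − 38 = 0  (binding)
  C3: 34 − 24 = 10  (slack)
  C4: 49 − 44 = 5  (slack)

Optimal: u = 4, v = 10
Binding: C1, C2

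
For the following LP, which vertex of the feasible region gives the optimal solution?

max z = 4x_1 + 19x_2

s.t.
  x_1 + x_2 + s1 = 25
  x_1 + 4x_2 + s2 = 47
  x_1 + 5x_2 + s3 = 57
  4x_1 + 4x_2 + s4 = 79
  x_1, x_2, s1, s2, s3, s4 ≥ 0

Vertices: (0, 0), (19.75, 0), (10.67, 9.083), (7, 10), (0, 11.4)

Evaluate the objective at each vertex of the feasible region:
  z(0, 0) = 0
  z(19.75, 0) = 79
  z(10.67, 9.083) = 215.2
  z(7, 10) = 218  ←
  z(0, 11.4) = 216.6
The maximum is at x_1 = 7, x_2 = 10.

(7, 10)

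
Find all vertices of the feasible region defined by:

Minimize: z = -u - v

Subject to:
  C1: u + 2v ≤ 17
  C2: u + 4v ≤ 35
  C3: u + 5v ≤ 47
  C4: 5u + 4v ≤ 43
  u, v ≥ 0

(0, 0), (8.6, 0), (3, 7), (0, 8.5)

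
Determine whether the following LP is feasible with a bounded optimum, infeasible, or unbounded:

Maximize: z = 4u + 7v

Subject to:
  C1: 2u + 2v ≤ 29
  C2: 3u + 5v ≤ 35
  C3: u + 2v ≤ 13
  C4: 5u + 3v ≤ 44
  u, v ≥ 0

Feasible with a bounded optimal solution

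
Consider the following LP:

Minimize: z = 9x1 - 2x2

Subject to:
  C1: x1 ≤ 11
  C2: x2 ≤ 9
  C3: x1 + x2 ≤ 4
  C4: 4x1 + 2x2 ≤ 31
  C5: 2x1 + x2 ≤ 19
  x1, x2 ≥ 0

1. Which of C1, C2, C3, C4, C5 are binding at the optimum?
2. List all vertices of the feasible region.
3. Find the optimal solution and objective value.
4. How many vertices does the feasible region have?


1. C3
2. (0, 0), (4, 0), (0, 4)
3. x1 = 0, x2 = 4, z = -8
4. 3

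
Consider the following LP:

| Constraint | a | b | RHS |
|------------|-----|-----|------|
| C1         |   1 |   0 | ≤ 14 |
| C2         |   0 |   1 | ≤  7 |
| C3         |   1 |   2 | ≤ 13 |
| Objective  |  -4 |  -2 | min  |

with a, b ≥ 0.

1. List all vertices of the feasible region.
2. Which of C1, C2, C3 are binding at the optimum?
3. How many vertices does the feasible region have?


1. (0, 0), (13, 0), (0, 6.5)
2. C3
3. 3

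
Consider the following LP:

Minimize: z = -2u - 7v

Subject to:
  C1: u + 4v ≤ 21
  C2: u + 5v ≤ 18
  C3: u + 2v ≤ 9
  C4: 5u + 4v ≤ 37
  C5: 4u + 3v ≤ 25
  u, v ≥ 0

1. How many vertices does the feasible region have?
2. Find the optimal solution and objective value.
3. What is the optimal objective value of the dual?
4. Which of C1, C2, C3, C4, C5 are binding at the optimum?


1. 5
2. u = 3, v = 3, z = -27
3. -27
4. C2, C3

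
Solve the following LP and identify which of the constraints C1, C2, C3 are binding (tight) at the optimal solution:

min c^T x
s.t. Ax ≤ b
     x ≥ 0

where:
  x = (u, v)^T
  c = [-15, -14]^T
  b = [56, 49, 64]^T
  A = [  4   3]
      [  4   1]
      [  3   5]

At u = 8, v = 8, compute slack b - a·x for each constraint:
  C1: 56 − 56 = 0  (binding)
  C2: 49 − 40 = 9  (slack)
  C3: 64 − 64 = 0  (binding)

Optimal: u = 8, v = 8
Binding: C1, C3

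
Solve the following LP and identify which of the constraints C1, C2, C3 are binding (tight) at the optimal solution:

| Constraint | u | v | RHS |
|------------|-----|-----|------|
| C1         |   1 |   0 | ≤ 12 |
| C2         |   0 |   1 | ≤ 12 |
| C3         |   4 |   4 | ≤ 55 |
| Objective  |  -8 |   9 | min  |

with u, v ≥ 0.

At u = 12, v = 0, compute slack b - a·x for each constraint:
  C1: 12 − 12 = 0  (binding)
  C2: 12 − 0 = 12  (slack)
  C3: 55 − 48 = 7  (slack)

Optimal: u = 12, v = 0
Binding: C1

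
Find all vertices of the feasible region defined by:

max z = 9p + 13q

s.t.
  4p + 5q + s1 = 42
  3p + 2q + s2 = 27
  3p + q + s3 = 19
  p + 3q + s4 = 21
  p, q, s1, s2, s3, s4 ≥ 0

(0, 0), (6.333, 0), (4.818, 4.545), (3, 6), (0, 7)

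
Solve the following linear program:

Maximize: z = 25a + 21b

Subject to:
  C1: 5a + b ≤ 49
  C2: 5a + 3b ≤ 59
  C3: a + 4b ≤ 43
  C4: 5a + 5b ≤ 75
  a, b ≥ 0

Evaluate the objective at each vertex of the feasible region:
  z(0, 0) = 0
  z(9.8, 0) = 245
  z(8.8, 5) = 325
  z(7, 8) = 343  ←
  z(5.667, 9.333) = 337.7
  z(0, 10.75) = 225.8
The maximum is at a = 7, b = 8.

a = 7, b = 8, z = 343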